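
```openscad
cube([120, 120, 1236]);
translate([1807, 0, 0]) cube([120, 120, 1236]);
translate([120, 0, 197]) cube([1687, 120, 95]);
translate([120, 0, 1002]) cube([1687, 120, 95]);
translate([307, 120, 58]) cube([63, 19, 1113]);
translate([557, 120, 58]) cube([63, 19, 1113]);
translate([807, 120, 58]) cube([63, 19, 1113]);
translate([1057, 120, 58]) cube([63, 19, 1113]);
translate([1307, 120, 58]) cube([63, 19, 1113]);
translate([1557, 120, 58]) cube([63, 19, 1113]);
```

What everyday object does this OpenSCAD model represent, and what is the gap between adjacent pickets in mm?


A fence section. The picket gap is 187 mm.

Two posts, two rails, 6 pickets — a fence section. Span 1687 mm holds 6 pickets of 63 mm with 7 equal gaps: ⌊(1687 − 6·63) / 7⌋ = 187 mm.


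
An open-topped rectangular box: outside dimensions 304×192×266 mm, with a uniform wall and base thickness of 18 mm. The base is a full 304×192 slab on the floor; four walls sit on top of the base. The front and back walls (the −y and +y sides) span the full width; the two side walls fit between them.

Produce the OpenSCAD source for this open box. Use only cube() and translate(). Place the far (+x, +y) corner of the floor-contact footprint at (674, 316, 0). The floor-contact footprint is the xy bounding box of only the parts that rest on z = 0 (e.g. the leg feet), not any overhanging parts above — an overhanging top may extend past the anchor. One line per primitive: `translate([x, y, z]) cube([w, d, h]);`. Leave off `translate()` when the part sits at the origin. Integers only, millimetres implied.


translate([370, 124, 0]) cube([304, 192, 18]);
translate([370, 124, 18]) cube([304, 18, 248]);
translate([370, 298, 18]) cube([304, 18, 248]);
translate([370, 142, 18]) cube([18, 156, 248]);
translate([656, 142, 18]) cube([18, 156, 248]);


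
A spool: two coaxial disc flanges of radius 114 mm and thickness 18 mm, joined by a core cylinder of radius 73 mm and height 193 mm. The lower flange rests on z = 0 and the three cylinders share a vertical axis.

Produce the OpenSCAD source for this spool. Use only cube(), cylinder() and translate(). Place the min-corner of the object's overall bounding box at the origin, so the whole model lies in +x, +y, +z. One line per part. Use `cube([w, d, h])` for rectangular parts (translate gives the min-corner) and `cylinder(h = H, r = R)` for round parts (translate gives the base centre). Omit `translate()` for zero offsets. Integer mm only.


translate([114, 114, 0]) cylinder(h = 18, r = 114);
translate([114, 114, 18]) cylinder(h = 193, r = 73);
translate([114, 114, 211]) cylinder(h = 18, r = 114);


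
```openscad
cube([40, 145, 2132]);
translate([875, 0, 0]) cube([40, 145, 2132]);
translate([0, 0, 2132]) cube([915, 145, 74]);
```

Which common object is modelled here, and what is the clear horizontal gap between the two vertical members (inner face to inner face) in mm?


A door frame. The clear opening width is 835 mm.

Two 2132 mm tall posts with a header on top — a door frame. The left jamb is 40 mm wide at x = 0; the right jamb starts at x = 875. The clear opening is 875 − 40 = 835 mm.


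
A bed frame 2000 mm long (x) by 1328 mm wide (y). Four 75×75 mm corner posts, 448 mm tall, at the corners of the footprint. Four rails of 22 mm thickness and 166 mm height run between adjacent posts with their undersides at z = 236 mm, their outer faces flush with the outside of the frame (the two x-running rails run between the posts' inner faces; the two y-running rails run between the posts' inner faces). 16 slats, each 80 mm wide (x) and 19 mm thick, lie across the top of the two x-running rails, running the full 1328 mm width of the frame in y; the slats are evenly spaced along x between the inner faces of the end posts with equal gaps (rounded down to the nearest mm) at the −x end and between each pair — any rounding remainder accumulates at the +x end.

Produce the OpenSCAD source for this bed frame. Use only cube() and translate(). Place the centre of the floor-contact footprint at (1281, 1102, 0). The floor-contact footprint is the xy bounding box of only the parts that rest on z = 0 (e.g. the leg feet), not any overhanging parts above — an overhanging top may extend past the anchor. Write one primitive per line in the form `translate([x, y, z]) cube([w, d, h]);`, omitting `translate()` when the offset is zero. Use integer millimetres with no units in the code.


translate([281, 438, 0]) cube([75, 75, 448]);
translate([281, 1691, 0]) cube([75, 75, 448]);
translate([2206, 438, 0]) cube([75, 75, 448]);
translate([2206, 1691, 0]) cube([75, 75, 448]);
translate([356, 438, 236]) cube([1850, 22, 166]);
translate([356, 1744, 236]) cube([1850, 22, 166]);
translate([281, 513, 236]) cube([22, 1178, 166]);
translate([2259, 513, 236]) cube([22, 1178, 166]);
translate([389, 438, 402]) cube([80, 1328, 19]);
translate([502, 438, 402]) cube([80, 1328, 19]);
translate([615, 438, 402]) cube([80, 1328, 19]);
translate([728, 438, 402]) cube([80, 1328, 19]);
translate([841, 438, 402]) cube([80, 1328, 19]);
translate([954, 438, 402]) cube([80, 1328, 19]);
translate([1067, 438, 402]) cube([80, 1328, 19]);
translate([1180, 438, 402]) cube([80, 1328, 19]);
translate([1293, 438, 402]) cube([80, 1328, 19]);
translate([1406, 438, 402]) cube([80, 1328, 19]);
translate([1519, 438, 402]) cube([80, 1328, 19]);
translate([1632, 438, 402]) cube([80, 1328, 19]);
translate([1745, 438, 402]) cube([80, 1328, 19]);
translate([1858, 438, 402]) cube([80, 1328, 19]);
translate([1971, 438, 402]) cube([80, 1328, 19]);
translate([2084, 438, 402]) cube([80, 1328, 19]);


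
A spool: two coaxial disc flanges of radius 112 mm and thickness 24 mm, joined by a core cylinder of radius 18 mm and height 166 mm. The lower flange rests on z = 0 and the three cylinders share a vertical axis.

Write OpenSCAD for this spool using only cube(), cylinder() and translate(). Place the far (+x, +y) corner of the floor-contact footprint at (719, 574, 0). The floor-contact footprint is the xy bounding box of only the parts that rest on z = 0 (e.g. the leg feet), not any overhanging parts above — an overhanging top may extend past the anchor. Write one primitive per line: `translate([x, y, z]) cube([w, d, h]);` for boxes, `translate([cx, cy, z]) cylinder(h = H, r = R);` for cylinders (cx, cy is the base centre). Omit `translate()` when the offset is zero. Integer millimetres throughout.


translate([607, 462, 0]) cylinder(h = 24, r = 112);
translate([607, 462, 24]) cylinder(h = 166, r = 18);
translate([607, 462, 190]) cylinder(h = 24, r = 112);


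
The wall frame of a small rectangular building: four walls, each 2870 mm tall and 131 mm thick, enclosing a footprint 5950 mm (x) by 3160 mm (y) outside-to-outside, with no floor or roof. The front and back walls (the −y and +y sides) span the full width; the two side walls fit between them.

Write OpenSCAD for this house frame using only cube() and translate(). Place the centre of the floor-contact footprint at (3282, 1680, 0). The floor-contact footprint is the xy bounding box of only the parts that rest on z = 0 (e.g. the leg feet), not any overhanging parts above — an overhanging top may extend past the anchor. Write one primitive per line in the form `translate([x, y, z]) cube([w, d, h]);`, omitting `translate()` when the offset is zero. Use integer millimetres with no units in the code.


translate([307, 100, 0]) cube([5950, 131, 2870]);
translate([307, 3129, 0]) cube([5950, 131, 2870]);
translate([307, 231, 0]) cube([131, 2898, 2870]);
translate([6126, 231, 0]) cube([131, 2898, 2870]);


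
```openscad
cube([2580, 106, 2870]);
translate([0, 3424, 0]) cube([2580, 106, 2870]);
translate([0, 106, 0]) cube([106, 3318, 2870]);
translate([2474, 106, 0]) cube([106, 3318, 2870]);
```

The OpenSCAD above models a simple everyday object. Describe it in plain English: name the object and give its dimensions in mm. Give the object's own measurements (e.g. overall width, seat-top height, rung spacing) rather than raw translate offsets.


The wall frame of a small rectangular building: four walls, each 2870 mm tall and 106 mm thick, enclosing a footprint 2580 mm (x) by 3530 mm (y) outside-to-outside, with no floor or roof. The front and back walls (the −y and +y sides) span the full width; the two side walls fit between them.


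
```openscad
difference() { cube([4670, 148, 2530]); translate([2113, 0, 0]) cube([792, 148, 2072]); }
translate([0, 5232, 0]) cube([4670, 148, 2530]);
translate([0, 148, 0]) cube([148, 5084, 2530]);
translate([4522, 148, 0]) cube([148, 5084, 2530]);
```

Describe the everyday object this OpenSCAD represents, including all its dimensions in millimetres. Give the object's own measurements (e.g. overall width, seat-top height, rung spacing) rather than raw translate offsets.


A single room: four walls, each 2530 mm tall and 148 mm thick, enclosing an outside footprint 4670×5380 mm (x × y), no floor or roof. The front and back walls (−y and +y sides) run the full x-width; the side walls fit between their inner faces. A door opening 792 mm wide and 2072 mm tall is cut through the front wall from the floor up, its −x edge 2113 mm from the wall's −x end.


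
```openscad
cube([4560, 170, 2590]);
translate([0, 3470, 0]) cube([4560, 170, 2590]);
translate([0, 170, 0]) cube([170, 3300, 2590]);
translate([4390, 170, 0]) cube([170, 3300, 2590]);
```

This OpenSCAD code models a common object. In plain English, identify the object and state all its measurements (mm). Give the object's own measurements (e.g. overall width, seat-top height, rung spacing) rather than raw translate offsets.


The wall frame of a small rectangular building: four walls, each 2590 mm tall and 170 mm thick, enclosing a footprint 4560 mm (x) by 3640 mm (y) outside-to-outside, with no floor or roof. The front and back walls (the −y and +y sides) span the full width; the two side walls fit between them.


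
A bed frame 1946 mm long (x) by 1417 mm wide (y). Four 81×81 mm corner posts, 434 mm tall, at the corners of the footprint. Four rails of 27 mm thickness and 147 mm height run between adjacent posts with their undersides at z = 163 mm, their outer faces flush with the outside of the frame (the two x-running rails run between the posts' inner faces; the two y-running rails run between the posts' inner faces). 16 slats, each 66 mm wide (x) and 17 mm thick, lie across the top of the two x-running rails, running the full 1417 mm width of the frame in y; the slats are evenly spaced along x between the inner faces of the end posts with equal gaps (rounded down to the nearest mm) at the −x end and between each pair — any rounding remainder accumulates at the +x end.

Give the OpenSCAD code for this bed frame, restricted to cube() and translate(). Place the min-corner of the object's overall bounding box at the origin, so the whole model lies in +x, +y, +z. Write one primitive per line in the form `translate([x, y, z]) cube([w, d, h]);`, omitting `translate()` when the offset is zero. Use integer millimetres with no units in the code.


cube([81, 81, 434]);
translate([0, 1336, 0]) cube([81, 81, 434]);
translate([1865, 0, 0]) cube([81, 81, 434]);
translate([1865, 1336, 0]) cube([81, 81, 434]);
translate([81, 0, 163]) cube([1784, 27, 147]);
translate([81, 1390, 163]) cube([1784, 27, 147]);
translate([0, 81, 163]) cube([27, 1255, 147]);
translate([1919, 81, 163]) cube([27, 1255, 147]);
translate([123, 0, 310]) cube([66, 1417, 17]);
translate([231, 0, 310]) cube([66, 1417, 17]);
translate([339, 0, 310]) cube([66, 1417, 17]);
translate([447, 0, 310]) cube([66, 1417, 17]);
translate([555, 0, 310]) cube([66, 1417, 17]);
translate([663, 0, 310]) cube([66, 1417, 17]);
translate([771, 0, 310]) cube([66, 1417, 17]);
translate([879, 0, 310]) cube([66, 1417, 17]);
translate([987, 0, 310]) cube([66, 1417, 17]);
translate([1095, 0, 310]) cube([66, 1417, 17]);
translate([1203, 0, 310]) cube([66, 1417, 17]);
translate([1311, 0, 310]) cube([66, 1417, 17]);
translate([1419, 0, 310]) cube([66, 1417, 17]);
translate([1527, 0, 310]) cube([66, 1417, 17]);
translate([1635, 0, 310]) cube([66, 1417, 17]);
translate([1743, 0, 310]) cube([66, 1417, 17]);


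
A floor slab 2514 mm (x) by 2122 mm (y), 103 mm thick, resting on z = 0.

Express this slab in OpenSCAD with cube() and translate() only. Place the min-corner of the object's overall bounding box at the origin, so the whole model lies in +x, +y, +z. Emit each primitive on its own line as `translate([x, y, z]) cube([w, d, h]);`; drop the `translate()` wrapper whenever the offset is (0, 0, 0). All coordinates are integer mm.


cube([2514, 2122, 103]);


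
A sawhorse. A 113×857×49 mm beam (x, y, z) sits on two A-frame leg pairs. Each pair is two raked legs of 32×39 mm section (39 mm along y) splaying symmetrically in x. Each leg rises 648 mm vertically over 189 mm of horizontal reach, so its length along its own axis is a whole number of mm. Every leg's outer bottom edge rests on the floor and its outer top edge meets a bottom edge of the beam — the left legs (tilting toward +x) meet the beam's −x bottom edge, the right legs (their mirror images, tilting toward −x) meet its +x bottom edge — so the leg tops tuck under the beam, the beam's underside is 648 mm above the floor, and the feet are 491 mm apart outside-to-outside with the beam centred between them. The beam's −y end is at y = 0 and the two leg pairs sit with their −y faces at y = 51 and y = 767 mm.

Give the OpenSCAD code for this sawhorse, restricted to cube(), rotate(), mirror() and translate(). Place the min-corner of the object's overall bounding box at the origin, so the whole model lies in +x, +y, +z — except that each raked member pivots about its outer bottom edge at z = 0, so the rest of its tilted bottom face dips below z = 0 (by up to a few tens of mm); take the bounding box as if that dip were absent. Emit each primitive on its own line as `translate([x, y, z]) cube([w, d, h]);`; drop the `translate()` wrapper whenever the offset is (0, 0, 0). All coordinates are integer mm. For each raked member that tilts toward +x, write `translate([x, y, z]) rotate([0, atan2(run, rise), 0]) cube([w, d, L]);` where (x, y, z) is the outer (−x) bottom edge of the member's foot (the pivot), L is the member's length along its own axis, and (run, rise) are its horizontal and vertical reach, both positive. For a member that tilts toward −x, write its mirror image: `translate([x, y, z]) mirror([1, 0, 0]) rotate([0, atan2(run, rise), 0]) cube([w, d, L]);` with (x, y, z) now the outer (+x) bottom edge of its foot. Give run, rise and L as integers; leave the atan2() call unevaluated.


// leg length = √(189² + 648²) = 675
// right-leg outer foot x = 2·189 + 113 = 491
// beam min-corner = (189, 0, 648)
translate([189, 0, 648]) cube([113, 857, 49]);
translate([0, 51, 0]) rotate([0, atan2(189, 648), 0]) cube([32, 39, 675]);
translate([491, 51, 0]) mirror([1, 0, 0]) rotate([0, atan2(189, 648), 0]) cube([32, 39, 675]);
translate([0, 767, 0]) rotate([0, atan2(189, 648), 0]) cube([32, 39, 675]);
translate([491, 767, 0]) mirror([1, 0, 0]) rotate([0, atan2(189, 648), 0]) cube([32, 39, 675]);


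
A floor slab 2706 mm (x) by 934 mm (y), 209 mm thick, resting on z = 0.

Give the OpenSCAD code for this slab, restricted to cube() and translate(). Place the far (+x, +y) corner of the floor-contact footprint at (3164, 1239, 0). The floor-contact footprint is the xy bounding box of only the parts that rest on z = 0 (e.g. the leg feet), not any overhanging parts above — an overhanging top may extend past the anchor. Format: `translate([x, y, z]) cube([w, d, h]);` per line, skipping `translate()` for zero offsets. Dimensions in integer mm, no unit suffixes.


translate([458, 305, 0]) cube([2706, 934, 209]);


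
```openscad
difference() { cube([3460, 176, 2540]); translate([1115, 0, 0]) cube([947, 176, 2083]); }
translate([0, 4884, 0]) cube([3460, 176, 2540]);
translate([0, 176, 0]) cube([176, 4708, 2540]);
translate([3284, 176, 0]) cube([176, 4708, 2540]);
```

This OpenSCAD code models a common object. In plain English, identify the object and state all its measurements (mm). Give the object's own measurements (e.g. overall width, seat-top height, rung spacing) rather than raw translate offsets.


A single room: four walls, each 2540 mm tall and 176 mm thick, enclosing an outside footprint 3460×5060 mm (x × y), no floor or roof. The front and back walls (−y and +y sides) run the full x-width; the side walls fit between their inner faces. A door opening 947 mm wide and 2083 mm tall is cut through the front wall from the floor up, its −x edge 1115 mm from the wall's −x end.


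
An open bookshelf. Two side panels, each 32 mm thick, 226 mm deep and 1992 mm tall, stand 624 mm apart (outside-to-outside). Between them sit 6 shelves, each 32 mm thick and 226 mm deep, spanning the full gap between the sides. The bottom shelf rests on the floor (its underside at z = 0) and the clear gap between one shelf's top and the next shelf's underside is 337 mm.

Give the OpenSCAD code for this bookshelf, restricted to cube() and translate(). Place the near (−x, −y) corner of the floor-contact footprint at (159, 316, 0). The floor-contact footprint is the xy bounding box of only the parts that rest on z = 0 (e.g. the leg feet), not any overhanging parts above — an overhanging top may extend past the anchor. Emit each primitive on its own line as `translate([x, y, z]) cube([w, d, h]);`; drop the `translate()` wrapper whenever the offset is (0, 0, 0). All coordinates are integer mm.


translate([159, 316, 0]) cube([32, 226, 1992]);
translate([751, 316, 0]) cube([32, 226, 1992]);
translate([191, 316, 0]) cube([560, 226, 32]);
translate([191, 316, 369]) cube([560, 226, 32]);
translate([191, 316, 738]) cube([560, 226, 32]);
translate([191, 316, 1107]) cube([560, 226, 32]);
translate([191, 316, 1476]) cube([560, 226, 32]);
translate([191, 316, 1845]) cube([560, 226, 32]);


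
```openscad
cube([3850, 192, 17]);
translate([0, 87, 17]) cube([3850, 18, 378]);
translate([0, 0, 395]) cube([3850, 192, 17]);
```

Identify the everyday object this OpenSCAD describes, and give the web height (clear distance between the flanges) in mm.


An I-beam. The web height is 378 mm.

Two wide flanges with a thin centred web — an I-beam. Overall 412 mm minus two 17 mm flanges gives a web of 412 − 2·17 = 378 mm.


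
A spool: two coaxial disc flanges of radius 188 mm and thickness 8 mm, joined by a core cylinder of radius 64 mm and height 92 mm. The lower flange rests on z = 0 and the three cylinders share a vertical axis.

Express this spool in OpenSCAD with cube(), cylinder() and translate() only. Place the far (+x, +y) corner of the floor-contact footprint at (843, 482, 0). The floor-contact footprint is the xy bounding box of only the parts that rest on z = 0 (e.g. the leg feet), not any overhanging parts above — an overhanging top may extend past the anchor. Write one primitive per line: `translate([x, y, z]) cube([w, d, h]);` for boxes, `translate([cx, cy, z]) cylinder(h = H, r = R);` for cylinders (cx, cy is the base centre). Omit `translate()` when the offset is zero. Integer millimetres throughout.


translate([655, 294, 0]) cylinder(h = 8, r = 188);
translate([655, 294, 8]) cylinder(h = 92, r = 64);
translate([655, 294, 100]) cylinder(h = 8, r = 188);


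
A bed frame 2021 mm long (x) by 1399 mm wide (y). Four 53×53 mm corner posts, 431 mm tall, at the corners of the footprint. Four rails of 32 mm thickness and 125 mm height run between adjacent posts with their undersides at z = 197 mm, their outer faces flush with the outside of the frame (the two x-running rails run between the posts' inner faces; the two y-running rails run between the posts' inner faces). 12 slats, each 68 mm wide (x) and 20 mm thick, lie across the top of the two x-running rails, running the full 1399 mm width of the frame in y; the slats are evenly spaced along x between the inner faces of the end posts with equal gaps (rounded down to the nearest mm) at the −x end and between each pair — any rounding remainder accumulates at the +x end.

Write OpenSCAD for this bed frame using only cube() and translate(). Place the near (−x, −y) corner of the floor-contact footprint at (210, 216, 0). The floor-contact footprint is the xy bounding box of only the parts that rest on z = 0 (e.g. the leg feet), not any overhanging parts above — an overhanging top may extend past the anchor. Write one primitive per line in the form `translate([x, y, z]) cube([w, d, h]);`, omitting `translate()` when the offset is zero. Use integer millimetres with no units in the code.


// slat z = rail_z + rail_h = 197 + 125 = 322
// slat gap = ⌊(1915 − 12·68) / 13⌋ = 84
translate([210, 216, 0]) cube([53, 53, 431]);
translate([210, 1562, 0]) cube([53, 53, 431]);
translate([2178, 216, 0]) cube([53, 53, 431]);
translate([2178, 1562, 0]) cube([53, 53, 431]);
translate([263, 216, 197]) cube([1915, 32, 125]);
translate([263, 1583, 197]) cube([1915, 32, 125]);
translate([210, 269, 197]) cube([32, 1293, 125]);
translate([2199, 269, 197]) cube([32, 1293, 125]);
translate([347, 216, 322]) cube([68, 1399, 20]);
translate([499, 216, 322]) cube([68, 1399, 20]);
translate([651, 216, 322]) cube([68, 1399, 20]);
translate([803, 216, 322]) cube([68, 1399, 20]);
translate([955, 216, 322]) cube([68, 1399, 20]);
translate([1107, 216, 322]) cube([68, 1399, 20]);
translate([1259, 216, 322]) cube([68, 1399, 20]);
translate([1411, 216, 322]) cube([68, 1399, 20]);
translate([1563, 216, 322]) cube([68, 1399, 20]);
translate([1715, 216, 322]) cube([68, 1399, 20]);
translate([1867, 216, 322]) cube([68, 1399, 20]);
translate([2019, 216, 322]) cube([68, 1399, 20]);


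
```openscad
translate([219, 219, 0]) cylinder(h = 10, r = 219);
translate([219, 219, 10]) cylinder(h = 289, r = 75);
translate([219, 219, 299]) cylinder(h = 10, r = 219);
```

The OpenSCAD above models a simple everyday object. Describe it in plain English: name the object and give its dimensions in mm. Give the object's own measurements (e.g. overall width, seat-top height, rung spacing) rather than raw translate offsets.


A spool: two coaxial disc flanges of radius 219 mm and thickness 10 mm, joined by a core cylinder of radius 75 mm and height 289 mm. The lower flange rests on z = 0 and the three cylinders share a vertical axis.


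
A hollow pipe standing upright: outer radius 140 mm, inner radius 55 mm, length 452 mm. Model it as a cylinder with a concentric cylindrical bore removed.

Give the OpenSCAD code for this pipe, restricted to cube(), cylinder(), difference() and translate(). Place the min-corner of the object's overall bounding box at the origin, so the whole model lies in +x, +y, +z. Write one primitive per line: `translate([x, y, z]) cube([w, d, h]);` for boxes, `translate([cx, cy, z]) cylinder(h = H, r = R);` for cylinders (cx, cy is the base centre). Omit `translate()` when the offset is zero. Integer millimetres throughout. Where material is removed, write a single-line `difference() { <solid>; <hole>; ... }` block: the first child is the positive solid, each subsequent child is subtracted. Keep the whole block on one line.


difference() { translate([140, 140, 0]) cylinder(h = 452, r = 140); translate([140, 140, 0]) cylinder(h = 452, r = 55); }


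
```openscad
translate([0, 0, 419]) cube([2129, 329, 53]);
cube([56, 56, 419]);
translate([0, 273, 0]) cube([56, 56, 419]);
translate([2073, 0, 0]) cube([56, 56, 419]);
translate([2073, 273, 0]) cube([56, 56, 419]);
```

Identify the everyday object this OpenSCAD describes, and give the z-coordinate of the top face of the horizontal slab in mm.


A bench. The seat-top height is 472 mm.

A long slab on four corner posts — a bench. The slab sits at z = 419 with thickness 53, so the top is 419 + 53 = 472 mm.


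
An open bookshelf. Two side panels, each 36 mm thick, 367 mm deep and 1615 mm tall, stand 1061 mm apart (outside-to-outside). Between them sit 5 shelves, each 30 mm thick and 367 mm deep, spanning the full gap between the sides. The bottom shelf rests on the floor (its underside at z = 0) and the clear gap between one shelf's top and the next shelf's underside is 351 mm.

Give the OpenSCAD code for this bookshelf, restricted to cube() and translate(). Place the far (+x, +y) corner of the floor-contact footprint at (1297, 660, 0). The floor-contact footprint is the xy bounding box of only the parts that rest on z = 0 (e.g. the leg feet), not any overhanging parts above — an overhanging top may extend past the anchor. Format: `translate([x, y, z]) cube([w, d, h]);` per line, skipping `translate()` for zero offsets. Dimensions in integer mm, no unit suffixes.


translate([236, 293, 0]) cube([36, 367, 1615]);
translate([1261, 293, 0]) cube([36, 367, 1615]);
translate([272, 293, 0]) cube([989, 367, 30]);
translate([272, 293, 381]) cube([989, 367, 30]);
translate([272, 293, 762]) cube([989, 367, 30]);
translate([272, 293, 1143]) cube([989, 367, 30]);
translate([272, 293, 1524]) cube([989, 367, 30]);


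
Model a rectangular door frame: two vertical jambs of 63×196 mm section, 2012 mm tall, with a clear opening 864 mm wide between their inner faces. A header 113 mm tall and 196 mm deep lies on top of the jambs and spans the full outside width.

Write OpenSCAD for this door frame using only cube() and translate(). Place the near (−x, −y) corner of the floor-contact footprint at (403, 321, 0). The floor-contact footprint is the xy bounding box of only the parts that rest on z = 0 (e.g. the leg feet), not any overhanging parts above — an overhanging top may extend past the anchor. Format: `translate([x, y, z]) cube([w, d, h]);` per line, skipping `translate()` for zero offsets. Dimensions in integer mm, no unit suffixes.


translate([403, 321, 0]) cube([63, 196, 2012]);
translate([1330, 321, 0]) cube([63, 196, 2012]);
translate([403, 321, 2012]) cube([990, 196, 113]);


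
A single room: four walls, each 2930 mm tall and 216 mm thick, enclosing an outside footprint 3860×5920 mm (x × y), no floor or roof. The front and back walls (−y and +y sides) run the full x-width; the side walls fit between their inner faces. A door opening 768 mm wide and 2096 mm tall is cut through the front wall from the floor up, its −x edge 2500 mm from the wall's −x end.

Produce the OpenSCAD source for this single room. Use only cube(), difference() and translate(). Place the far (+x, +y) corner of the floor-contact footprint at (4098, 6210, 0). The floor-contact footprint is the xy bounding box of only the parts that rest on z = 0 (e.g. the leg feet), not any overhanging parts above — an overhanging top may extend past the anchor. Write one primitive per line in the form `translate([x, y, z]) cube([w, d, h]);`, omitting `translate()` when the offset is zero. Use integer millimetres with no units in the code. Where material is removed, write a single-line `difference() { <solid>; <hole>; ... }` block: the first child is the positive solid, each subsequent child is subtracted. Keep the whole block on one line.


difference() { translate([238, 290, 0]) cube([3860, 216, 2930]); translate([2738, 290, 0]) cube([768, 216, 2096]); }
translate([238, 5994, 0]) cube([3860, 216, 2930]);
translate([238, 506, 0]) cube([216, 5488, 2930]);
translate([3882, 506, 0]) cube([216, 5488, 2930]);


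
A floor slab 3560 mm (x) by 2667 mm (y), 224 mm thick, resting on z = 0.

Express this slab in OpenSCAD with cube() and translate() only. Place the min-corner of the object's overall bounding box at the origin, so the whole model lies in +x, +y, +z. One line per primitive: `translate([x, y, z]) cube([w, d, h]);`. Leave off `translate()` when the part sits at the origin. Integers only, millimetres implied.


cube([3560, 2667, 224]);


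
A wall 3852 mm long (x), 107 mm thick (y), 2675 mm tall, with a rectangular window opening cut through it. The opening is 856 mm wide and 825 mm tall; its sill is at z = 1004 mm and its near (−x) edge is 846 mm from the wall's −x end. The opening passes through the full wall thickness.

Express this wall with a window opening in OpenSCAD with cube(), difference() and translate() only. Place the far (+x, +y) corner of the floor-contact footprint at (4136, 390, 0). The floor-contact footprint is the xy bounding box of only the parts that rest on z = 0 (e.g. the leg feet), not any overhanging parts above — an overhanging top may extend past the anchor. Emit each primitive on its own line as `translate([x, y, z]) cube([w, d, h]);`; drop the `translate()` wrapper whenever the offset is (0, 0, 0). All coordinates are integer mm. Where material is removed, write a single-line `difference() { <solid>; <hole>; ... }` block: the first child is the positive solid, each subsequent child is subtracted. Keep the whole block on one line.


difference() { translate([284, 283, 0]) cube([3852, 107, 2675]); translate([1130, 283, 1004]) cube([856, 107, 825]); }


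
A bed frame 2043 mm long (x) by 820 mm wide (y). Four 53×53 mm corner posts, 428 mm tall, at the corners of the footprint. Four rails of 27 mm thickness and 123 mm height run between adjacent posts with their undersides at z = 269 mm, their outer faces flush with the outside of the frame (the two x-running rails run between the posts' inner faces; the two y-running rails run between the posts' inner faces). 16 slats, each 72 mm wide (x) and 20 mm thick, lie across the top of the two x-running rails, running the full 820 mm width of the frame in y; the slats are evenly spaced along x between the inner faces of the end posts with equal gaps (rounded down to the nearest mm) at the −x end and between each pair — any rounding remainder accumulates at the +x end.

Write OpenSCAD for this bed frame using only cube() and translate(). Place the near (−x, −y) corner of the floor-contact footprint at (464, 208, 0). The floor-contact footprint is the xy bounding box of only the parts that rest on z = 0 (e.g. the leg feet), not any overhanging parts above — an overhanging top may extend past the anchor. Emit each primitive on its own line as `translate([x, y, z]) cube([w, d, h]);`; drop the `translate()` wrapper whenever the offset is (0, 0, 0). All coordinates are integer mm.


translate([464, 208, 0]) cube([53, 53, 428]);
translate([464, 975, 0]) cube([53, 53, 428]);
translate([2454, 208, 0]) cube([53, 53, 428]);
translate([2454, 975, 0]) cube([53, 53, 428]);
translate([517, 208, 269]) cube([1937, 27, 123]);
translate([517, 1001, 269]) cube([1937, 27, 123]);
translate([464, 261, 269]) cube([27, 714, 123]);
translate([2480, 261, 269]) cube([27, 714, 123]);
translate([563, 208, 392]) cube([72, 820, 20]);
translate([681, 208, 392]) cube([72, 820, 20]);
translate([799, 208, 392]) cube([72, 820, 20]);
translate([917, 208, 392]) cube([72, 820, 20]);
translate([1035, 208, 392]) cube([72, 820, 20]);
translate([1153, 208, 392]) cube([72, 820, 20]);
translate([1271, 208, 392]) cube([72, 820, 20]);
translate([1389, 208, 392]) cube([72, 820, 20]);
translate([1507, 208, 392]) cube([72, 820, 20]);
translate([1625, 208, 392]) cube([72, 820, 20]);
translate([1743, 208, 392]) cube([72, 820, 20]);
translate([1861, 208, 392]) cube([72, 820, 20]);
translate([1979, 208, 392]) cube([72, 820, 20]);
translate([2097, 208, 392]) cube([72, 820, 20]);
translate([2215, 208, 392]) cube([72, 820, 20]);
translate([2333, 208, 392]) cube([72, 820, 20]);


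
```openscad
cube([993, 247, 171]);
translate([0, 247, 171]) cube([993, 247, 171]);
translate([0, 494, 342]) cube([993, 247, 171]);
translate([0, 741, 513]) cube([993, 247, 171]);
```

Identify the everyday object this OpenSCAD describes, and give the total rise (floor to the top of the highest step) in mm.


A staircase. The total rise is 684 mm.

4 identical blocks, each offset up and back from the previous — a staircase. Each step is 171 mm tall and there are 4 of them, so the total rise is 4 × 171 = 684 mm.


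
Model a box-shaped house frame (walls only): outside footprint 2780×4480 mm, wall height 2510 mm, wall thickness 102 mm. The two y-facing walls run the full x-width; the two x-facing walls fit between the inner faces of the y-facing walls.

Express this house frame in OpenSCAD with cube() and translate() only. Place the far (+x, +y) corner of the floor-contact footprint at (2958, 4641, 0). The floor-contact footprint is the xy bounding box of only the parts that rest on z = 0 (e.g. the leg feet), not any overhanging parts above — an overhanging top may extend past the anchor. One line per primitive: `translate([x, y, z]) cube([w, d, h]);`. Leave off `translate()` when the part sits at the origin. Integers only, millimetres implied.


translate([178, 161, 0]) cube([2780, 102, 2510]);
translate([178, 4539, 0]) cube([2780, 102, 2510]);
translate([178, 263, 0]) cube([102, 4276, 2510]);
translate([2856, 263, 0]) cube([102, 4276, 2510]);


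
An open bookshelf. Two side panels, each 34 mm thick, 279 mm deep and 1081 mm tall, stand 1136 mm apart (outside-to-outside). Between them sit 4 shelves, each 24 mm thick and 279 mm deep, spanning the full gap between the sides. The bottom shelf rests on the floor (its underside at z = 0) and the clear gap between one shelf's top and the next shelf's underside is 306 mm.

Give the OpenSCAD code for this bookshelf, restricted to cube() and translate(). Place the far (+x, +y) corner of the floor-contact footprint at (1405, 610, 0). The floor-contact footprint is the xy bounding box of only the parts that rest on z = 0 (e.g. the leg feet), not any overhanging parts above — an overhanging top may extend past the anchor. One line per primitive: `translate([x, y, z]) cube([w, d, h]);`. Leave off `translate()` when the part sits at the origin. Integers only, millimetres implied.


translate([269, 331, 0]) cube([34, 279, 1081]);
translate([1371, 331, 0]) cube([34, 279, 1081]);
translate([303, 331, 0]) cube([1068, 279, 24]);
translate([303, 331, 330]) cube([1068, 279, 24]);
translate([303, 331, 660]) cube([1068, 279, 24]);
translate([303, 331, 990]) cube([1068, 279, 24]);


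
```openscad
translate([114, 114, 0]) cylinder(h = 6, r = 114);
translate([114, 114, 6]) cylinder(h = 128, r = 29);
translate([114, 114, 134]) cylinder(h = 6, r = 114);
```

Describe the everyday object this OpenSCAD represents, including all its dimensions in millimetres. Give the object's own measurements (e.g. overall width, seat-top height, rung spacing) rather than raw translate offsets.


A spool: two coaxial disc flanges of radius 114 mm and thickness 6 mm, joined by a core cylinder of radius 29 mm and height 128 mm. The lower flange rests on z = 0 and the three cylinders share a vertical axis.


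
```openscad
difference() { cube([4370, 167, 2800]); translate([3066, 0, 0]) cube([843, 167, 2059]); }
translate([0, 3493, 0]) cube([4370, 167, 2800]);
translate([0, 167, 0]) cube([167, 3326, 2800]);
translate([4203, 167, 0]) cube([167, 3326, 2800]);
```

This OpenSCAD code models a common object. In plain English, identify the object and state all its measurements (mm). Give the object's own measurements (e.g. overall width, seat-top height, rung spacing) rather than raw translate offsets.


A single room: four walls, each 2800 mm tall and 167 mm thick, enclosing an outside footprint 4370×3660 mm (x × y), no floor or roof. The front and back walls (−y and +y sides) run the full x-width; the side walls fit between their inner faces. A door opening 843 mm wide and 2059 mm tall is cut through the front wall from the floor up, its −x edge 3066 mm from the wall's −x end.


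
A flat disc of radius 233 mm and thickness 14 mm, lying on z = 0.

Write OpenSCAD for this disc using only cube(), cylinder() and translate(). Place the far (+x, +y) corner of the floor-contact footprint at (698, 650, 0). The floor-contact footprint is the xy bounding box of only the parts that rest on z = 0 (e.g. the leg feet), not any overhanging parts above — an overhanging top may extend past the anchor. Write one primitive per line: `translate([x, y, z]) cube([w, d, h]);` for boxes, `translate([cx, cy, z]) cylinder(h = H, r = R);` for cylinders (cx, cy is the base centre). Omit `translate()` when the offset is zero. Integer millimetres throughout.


translate([465, 417, 0]) cylinder(h = 14, r = 233);


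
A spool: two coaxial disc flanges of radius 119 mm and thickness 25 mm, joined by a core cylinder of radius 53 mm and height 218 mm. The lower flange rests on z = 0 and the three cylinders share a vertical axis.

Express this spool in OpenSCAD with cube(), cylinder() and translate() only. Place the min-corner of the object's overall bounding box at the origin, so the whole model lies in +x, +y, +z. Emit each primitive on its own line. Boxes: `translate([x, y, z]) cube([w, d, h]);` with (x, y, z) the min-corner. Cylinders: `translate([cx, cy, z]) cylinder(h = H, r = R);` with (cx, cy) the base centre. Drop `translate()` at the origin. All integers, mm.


translate([119, 119, 0]) cylinder(h = 25, r = 119);
translate([119, 119, 25]) cylinder(h = 218, r = 53);
translate([119, 119, 243]) cylinder(h = 25, r = 119);


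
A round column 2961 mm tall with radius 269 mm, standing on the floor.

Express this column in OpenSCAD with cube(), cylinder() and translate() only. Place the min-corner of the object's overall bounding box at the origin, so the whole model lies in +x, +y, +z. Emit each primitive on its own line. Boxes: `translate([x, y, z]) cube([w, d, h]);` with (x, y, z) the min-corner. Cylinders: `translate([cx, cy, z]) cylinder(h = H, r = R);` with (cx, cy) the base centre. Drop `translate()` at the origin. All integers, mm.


translate([269, 269, 0]) cylinder(h = 2961, r = 269);


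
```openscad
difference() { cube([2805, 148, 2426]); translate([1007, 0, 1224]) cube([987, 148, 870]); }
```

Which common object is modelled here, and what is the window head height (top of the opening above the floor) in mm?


A wall with a window opening. The window head height is 2094 mm.

A wall with a rectangular opening subtracted — a window. Sill at z = 1224, opening 870 mm tall, so the head is at 1224 + 870 = 2094 mm.


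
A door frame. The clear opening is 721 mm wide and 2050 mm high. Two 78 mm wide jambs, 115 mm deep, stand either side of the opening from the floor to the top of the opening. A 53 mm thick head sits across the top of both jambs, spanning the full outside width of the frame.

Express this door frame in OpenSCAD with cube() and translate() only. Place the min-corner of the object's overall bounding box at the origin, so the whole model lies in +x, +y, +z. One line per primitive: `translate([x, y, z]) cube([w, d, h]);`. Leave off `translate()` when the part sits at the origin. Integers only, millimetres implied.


cube([78, 115, 2050]);
translate([799, 0, 0]) cube([78, 115, 2050]);
translate([0, 0, 2050]) cube([877, 115, 53]);


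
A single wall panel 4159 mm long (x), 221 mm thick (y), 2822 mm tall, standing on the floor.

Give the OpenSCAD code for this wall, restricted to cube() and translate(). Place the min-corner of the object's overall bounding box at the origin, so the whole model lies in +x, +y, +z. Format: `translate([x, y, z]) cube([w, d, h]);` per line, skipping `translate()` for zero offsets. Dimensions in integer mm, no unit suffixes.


cube([4159, 221, 2822]);


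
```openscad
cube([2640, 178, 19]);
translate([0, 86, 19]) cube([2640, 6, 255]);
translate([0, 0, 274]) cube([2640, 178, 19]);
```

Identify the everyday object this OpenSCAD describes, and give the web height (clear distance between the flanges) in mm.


An I-beam. The web height is 255 mm.

Two wide flanges with a thin centred web — an I-beam. Overall 293 mm minus two 19 mm flanges gives a web of 293 − 2·19 = 255 mm.


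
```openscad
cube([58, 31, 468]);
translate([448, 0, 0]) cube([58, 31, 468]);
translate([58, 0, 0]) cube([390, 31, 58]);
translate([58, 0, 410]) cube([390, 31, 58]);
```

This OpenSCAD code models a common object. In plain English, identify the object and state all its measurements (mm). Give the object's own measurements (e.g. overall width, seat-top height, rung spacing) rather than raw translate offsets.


A rectangular picture frame lying in the x–z plane (depth along y). The opening is 390 mm wide (x) by 352 mm tall (z), surrounded by a border 58 mm wide on all four sides. The frame is 31 mm deep and is made of two full-height vertical stiles with two horizontal rails fitted between them.
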